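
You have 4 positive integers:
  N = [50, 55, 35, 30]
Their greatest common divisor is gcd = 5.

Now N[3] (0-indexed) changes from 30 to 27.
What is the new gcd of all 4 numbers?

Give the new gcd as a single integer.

Numbers: [50, 55, 35, 30], gcd = 5
Change: index 3, 30 -> 27
gcd of the OTHER numbers (without index 3): gcd([50, 55, 35]) = 5
New gcd = gcd(g_others, new_val) = gcd(5, 27) = 1

Answer: 1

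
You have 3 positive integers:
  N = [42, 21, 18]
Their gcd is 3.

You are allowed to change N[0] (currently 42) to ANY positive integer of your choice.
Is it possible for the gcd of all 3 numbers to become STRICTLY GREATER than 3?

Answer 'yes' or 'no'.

Answer: no

Derivation:
Current gcd = 3
gcd of all OTHER numbers (without N[0]=42): gcd([21, 18]) = 3
The new gcd after any change is gcd(3, new_value).
This can be at most 3.
Since 3 = old gcd 3, the gcd can only stay the same or decrease.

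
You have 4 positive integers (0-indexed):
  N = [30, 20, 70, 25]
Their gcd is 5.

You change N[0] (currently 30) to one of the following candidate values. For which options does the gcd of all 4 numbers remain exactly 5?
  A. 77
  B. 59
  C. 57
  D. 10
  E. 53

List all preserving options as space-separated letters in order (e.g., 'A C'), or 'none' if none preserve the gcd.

Answer: D

Derivation:
Old gcd = 5; gcd of others (without N[0]) = 5
New gcd for candidate v: gcd(5, v). Preserves old gcd iff gcd(5, v) = 5.
  Option A: v=77, gcd(5,77)=1 -> changes
  Option B: v=59, gcd(5,59)=1 -> changes
  Option C: v=57, gcd(5,57)=1 -> changes
  Option D: v=10, gcd(5,10)=5 -> preserves
  Option E: v=53, gcd(5,53)=1 -> changes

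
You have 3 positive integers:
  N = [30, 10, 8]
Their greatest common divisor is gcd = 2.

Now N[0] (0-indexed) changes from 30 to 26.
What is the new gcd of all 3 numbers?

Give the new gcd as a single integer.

Numbers: [30, 10, 8], gcd = 2
Change: index 0, 30 -> 26
gcd of the OTHER numbers (without index 0): gcd([10, 8]) = 2
New gcd = gcd(g_others, new_val) = gcd(2, 26) = 2

Answer: 2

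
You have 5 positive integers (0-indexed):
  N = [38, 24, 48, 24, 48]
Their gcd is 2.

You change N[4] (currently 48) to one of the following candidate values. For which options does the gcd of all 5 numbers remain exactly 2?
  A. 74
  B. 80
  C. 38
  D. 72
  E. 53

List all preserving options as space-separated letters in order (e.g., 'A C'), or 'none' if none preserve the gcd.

Answer: A B C D

Derivation:
Old gcd = 2; gcd of others (without N[4]) = 2
New gcd for candidate v: gcd(2, v). Preserves old gcd iff gcd(2, v) = 2.
  Option A: v=74, gcd(2,74)=2 -> preserves
  Option B: v=80, gcd(2,80)=2 -> preserves
  Option C: v=38, gcd(2,38)=2 -> preserves
  Option D: v=72, gcd(2,72)=2 -> preserves
  Option E: v=53, gcd(2,53)=1 -> changes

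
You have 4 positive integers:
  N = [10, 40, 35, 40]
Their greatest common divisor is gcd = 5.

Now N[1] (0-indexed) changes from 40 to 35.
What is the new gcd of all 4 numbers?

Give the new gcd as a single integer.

Numbers: [10, 40, 35, 40], gcd = 5
Change: index 1, 40 -> 35
gcd of the OTHER numbers (without index 1): gcd([10, 35, 40]) = 5
New gcd = gcd(g_others, new_val) = gcd(5, 35) = 5

Answer: 5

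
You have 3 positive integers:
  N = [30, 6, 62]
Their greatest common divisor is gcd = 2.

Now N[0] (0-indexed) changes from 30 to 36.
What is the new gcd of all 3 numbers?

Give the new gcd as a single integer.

Numbers: [30, 6, 62], gcd = 2
Change: index 0, 30 -> 36
gcd of the OTHER numbers (without index 0): gcd([6, 62]) = 2
New gcd = gcd(g_others, new_val) = gcd(2, 36) = 2

Answer: 2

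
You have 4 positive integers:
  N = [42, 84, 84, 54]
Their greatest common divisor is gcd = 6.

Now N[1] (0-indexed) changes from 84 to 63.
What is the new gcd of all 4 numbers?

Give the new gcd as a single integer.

Numbers: [42, 84, 84, 54], gcd = 6
Change: index 1, 84 -> 63
gcd of the OTHER numbers (without index 1): gcd([42, 84, 54]) = 6
New gcd = gcd(g_others, new_val) = gcd(6, 63) = 3

Answer: 3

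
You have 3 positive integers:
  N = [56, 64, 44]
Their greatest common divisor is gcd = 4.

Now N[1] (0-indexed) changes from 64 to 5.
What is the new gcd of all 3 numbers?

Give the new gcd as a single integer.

Numbers: [56, 64, 44], gcd = 4
Change: index 1, 64 -> 5
gcd of the OTHER numbers (without index 1): gcd([56, 44]) = 4
New gcd = gcd(g_others, new_val) = gcd(4, 5) = 1

Answer: 1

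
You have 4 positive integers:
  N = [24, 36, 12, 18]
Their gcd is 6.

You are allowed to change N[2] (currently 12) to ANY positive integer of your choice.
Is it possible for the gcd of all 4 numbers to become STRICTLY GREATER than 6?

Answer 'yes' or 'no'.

Current gcd = 6
gcd of all OTHER numbers (without N[2]=12): gcd([24, 36, 18]) = 6
The new gcd after any change is gcd(6, new_value).
This can be at most 6.
Since 6 = old gcd 6, the gcd can only stay the same or decrease.

Answer: no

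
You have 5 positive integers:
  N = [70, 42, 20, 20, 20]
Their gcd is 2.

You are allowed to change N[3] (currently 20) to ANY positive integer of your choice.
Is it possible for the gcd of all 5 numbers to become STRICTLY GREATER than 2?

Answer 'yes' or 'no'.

Answer: no

Derivation:
Current gcd = 2
gcd of all OTHER numbers (without N[3]=20): gcd([70, 42, 20, 20]) = 2
The new gcd after any change is gcd(2, new_value).
This can be at most 2.
Since 2 = old gcd 2, the gcd can only stay the same or decrease.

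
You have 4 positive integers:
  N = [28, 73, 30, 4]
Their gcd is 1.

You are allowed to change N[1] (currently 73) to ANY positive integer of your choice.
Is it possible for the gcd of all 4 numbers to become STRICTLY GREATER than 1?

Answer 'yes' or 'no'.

Current gcd = 1
gcd of all OTHER numbers (without N[1]=73): gcd([28, 30, 4]) = 2
The new gcd after any change is gcd(2, new_value).
This can be at most 2.
Since 2 > old gcd 1, the gcd CAN increase (e.g., set N[1] = 2).

Answer: yes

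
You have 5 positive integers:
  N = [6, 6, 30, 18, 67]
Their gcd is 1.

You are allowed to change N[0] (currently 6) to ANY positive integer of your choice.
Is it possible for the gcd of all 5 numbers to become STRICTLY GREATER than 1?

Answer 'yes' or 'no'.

Current gcd = 1
gcd of all OTHER numbers (without N[0]=6): gcd([6, 30, 18, 67]) = 1
The new gcd after any change is gcd(1, new_value).
This can be at most 1.
Since 1 = old gcd 1, the gcd can only stay the same or decrease.

Answer: no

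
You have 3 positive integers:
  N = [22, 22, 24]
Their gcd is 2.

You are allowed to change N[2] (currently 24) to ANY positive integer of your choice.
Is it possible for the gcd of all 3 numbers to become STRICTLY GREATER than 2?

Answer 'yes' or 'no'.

Current gcd = 2
gcd of all OTHER numbers (without N[2]=24): gcd([22, 22]) = 22
The new gcd after any change is gcd(22, new_value).
This can be at most 22.
Since 22 > old gcd 2, the gcd CAN increase (e.g., set N[2] = 22).

Answer: yes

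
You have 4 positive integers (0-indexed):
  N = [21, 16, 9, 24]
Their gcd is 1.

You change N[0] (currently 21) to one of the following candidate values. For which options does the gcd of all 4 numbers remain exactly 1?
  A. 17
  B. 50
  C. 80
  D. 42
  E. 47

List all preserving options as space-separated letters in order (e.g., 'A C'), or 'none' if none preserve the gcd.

Old gcd = 1; gcd of others (without N[0]) = 1
New gcd for candidate v: gcd(1, v). Preserves old gcd iff gcd(1, v) = 1.
  Option A: v=17, gcd(1,17)=1 -> preserves
  Option B: v=50, gcd(1,50)=1 -> preserves
  Option C: v=80, gcd(1,80)=1 -> preserves
  Option D: v=42, gcd(1,42)=1 -> preserves
  Option E: v=47, gcd(1,47)=1 -> preserves

Answer: A B C D E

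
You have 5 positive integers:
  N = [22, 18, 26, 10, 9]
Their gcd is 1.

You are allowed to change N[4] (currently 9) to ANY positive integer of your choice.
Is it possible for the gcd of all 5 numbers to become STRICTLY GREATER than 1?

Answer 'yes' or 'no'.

Answer: yes

Derivation:
Current gcd = 1
gcd of all OTHER numbers (without N[4]=9): gcd([22, 18, 26, 10]) = 2
The new gcd after any change is gcd(2, new_value).
This can be at most 2.
Since 2 > old gcd 1, the gcd CAN increase (e.g., set N[4] = 2).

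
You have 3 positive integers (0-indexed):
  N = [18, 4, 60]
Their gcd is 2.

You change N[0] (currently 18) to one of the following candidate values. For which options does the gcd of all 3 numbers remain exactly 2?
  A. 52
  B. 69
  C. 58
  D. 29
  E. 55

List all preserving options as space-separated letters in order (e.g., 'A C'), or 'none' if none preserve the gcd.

Old gcd = 2; gcd of others (without N[0]) = 4
New gcd for candidate v: gcd(4, v). Preserves old gcd iff gcd(4, v) = 2.
  Option A: v=52, gcd(4,52)=4 -> changes
  Option B: v=69, gcd(4,69)=1 -> changes
  Option C: v=58, gcd(4,58)=2 -> preserves
  Option D: v=29, gcd(4,29)=1 -> changes
  Option E: v=55, gcd(4,55)=1 -> changes

Answer: C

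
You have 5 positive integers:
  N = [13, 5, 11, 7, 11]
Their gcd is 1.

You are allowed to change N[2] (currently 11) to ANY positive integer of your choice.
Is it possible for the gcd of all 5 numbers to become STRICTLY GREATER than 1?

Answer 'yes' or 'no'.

Current gcd = 1
gcd of all OTHER numbers (without N[2]=11): gcd([13, 5, 7, 11]) = 1
The new gcd after any change is gcd(1, new_value).
This can be at most 1.
Since 1 = old gcd 1, the gcd can only stay the same or decrease.

Answer: no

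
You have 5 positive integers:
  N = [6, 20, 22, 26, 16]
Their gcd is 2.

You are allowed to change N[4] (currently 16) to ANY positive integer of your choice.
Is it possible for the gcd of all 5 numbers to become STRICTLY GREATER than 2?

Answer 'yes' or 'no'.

Answer: no

Derivation:
Current gcd = 2
gcd of all OTHER numbers (without N[4]=16): gcd([6, 20, 22, 26]) = 2
The new gcd after any change is gcd(2, new_value).
This can be at most 2.
Since 2 = old gcd 2, the gcd can only stay the same or decrease.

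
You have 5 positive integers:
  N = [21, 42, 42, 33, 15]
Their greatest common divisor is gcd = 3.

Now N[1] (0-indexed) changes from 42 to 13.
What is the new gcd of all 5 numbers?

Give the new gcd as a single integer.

Numbers: [21, 42, 42, 33, 15], gcd = 3
Change: index 1, 42 -> 13
gcd of the OTHER numbers (without index 1): gcd([21, 42, 33, 15]) = 3
New gcd = gcd(g_others, new_val) = gcd(3, 13) = 1

Answer: 1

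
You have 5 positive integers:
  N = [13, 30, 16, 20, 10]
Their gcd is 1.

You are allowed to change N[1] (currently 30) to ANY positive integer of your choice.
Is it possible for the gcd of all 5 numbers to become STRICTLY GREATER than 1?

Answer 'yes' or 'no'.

Answer: no

Derivation:
Current gcd = 1
gcd of all OTHER numbers (without N[1]=30): gcd([13, 16, 20, 10]) = 1
The new gcd after any change is gcd(1, new_value).
This can be at most 1.
Since 1 = old gcd 1, the gcd can only stay the same or decrease.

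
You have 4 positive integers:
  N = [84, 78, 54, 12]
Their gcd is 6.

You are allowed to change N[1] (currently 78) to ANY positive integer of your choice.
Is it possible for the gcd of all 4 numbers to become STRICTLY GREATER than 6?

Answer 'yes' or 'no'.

Answer: no

Derivation:
Current gcd = 6
gcd of all OTHER numbers (without N[1]=78): gcd([84, 54, 12]) = 6
The new gcd after any change is gcd(6, new_value).
This can be at most 6.
Since 6 = old gcd 6, the gcd can only stay the same or decrease.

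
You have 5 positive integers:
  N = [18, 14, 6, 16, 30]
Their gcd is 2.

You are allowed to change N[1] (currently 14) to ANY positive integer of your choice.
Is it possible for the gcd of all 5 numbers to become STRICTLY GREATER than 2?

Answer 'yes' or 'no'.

Current gcd = 2
gcd of all OTHER numbers (without N[1]=14): gcd([18, 6, 16, 30]) = 2
The new gcd after any change is gcd(2, new_value).
This can be at most 2.
Since 2 = old gcd 2, the gcd can only stay the same or decrease.

Answer: no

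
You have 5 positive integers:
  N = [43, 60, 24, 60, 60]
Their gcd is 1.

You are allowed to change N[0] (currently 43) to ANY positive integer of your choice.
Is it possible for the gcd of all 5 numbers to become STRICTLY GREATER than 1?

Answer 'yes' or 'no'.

Answer: yes

Derivation:
Current gcd = 1
gcd of all OTHER numbers (without N[0]=43): gcd([60, 24, 60, 60]) = 12
The new gcd after any change is gcd(12, new_value).
This can be at most 12.
Since 12 > old gcd 1, the gcd CAN increase (e.g., set N[0] = 12).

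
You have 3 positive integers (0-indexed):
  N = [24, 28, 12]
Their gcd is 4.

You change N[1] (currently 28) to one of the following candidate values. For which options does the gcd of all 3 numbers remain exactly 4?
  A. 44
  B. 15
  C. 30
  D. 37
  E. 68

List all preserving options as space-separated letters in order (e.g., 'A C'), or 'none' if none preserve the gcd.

Old gcd = 4; gcd of others (without N[1]) = 12
New gcd for candidate v: gcd(12, v). Preserves old gcd iff gcd(12, v) = 4.
  Option A: v=44, gcd(12,44)=4 -> preserves
  Option B: v=15, gcd(12,15)=3 -> changes
  Option C: v=30, gcd(12,30)=6 -> changes
  Option D: v=37, gcd(12,37)=1 -> changes
  Option E: v=68, gcd(12,68)=4 -> preserves

Answer: A E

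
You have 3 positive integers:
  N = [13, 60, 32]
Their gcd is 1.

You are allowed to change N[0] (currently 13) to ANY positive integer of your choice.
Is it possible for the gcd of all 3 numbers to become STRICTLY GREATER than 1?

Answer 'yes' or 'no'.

Current gcd = 1
gcd of all OTHER numbers (without N[0]=13): gcd([60, 32]) = 4
The new gcd after any change is gcd(4, new_value).
This can be at most 4.
Since 4 > old gcd 1, the gcd CAN increase (e.g., set N[0] = 4).

Answer: yes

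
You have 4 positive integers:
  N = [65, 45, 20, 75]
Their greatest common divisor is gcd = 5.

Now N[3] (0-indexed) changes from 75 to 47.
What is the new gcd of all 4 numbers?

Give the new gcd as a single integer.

Answer: 1

Derivation:
Numbers: [65, 45, 20, 75], gcd = 5
Change: index 3, 75 -> 47
gcd of the OTHER numbers (without index 3): gcd([65, 45, 20]) = 5
New gcd = gcd(g_others, new_val) = gcd(5, 47) = 1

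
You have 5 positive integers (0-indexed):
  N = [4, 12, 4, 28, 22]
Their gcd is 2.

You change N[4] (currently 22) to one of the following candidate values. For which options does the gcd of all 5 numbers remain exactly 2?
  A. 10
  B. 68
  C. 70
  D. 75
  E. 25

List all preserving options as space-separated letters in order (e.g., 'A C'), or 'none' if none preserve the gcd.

Old gcd = 2; gcd of others (without N[4]) = 4
New gcd for candidate v: gcd(4, v). Preserves old gcd iff gcd(4, v) = 2.
  Option A: v=10, gcd(4,10)=2 -> preserves
  Option B: v=68, gcd(4,68)=4 -> changes
  Option C: v=70, gcd(4,70)=2 -> preserves
  Option D: v=75, gcd(4,75)=1 -> changes
  Option E: v=25, gcd(4,25)=1 -> changes

Answer: A C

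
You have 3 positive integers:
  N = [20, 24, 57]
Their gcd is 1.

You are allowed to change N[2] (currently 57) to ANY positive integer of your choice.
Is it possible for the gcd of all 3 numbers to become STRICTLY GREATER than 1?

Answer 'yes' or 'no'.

Current gcd = 1
gcd of all OTHER numbers (without N[2]=57): gcd([20, 24]) = 4
The new gcd after any change is gcd(4, new_value).
This can be at most 4.
Since 4 > old gcd 1, the gcd CAN increase (e.g., set N[2] = 4).

Answer: yes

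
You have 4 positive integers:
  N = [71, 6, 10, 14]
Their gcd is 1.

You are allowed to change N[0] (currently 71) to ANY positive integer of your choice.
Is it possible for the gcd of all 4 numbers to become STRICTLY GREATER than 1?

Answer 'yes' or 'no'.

Current gcd = 1
gcd of all OTHER numbers (without N[0]=71): gcd([6, 10, 14]) = 2
The new gcd after any change is gcd(2, new_value).
This can be at most 2.
Since 2 > old gcd 1, the gcd CAN increase (e.g., set N[0] = 2).

Answer: yes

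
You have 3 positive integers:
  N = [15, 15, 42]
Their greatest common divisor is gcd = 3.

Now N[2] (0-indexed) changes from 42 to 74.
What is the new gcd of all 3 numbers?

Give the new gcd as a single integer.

Answer: 1

Derivation:
Numbers: [15, 15, 42], gcd = 3
Change: index 2, 42 -> 74
gcd of the OTHER numbers (without index 2): gcd([15, 15]) = 15
New gcd = gcd(g_others, new_val) = gcd(15, 74) = 1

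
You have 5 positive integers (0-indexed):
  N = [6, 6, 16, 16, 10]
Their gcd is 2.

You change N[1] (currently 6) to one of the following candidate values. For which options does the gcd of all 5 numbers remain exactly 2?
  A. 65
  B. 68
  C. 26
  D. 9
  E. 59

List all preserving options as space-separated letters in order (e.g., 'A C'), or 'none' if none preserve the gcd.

Old gcd = 2; gcd of others (without N[1]) = 2
New gcd for candidate v: gcd(2, v). Preserves old gcd iff gcd(2, v) = 2.
  Option A: v=65, gcd(2,65)=1 -> changes
  Option B: v=68, gcd(2,68)=2 -> preserves
  Option C: v=26, gcd(2,26)=2 -> preserves
  Option D: v=9, gcd(2,9)=1 -> changes
  Option E: v=59, gcd(2,59)=1 -> changes

Answer: B C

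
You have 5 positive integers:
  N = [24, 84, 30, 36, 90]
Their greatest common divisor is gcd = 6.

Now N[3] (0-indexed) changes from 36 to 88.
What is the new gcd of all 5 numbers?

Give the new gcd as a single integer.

Numbers: [24, 84, 30, 36, 90], gcd = 6
Change: index 3, 36 -> 88
gcd of the OTHER numbers (without index 3): gcd([24, 84, 30, 90]) = 6
New gcd = gcd(g_others, new_val) = gcd(6, 88) = 2

Answer: 2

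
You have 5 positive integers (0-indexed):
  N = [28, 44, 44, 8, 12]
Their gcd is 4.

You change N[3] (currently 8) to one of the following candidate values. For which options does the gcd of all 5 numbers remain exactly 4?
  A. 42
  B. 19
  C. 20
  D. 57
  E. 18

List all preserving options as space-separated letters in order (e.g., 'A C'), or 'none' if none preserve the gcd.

Old gcd = 4; gcd of others (without N[3]) = 4
New gcd for candidate v: gcd(4, v). Preserves old gcd iff gcd(4, v) = 4.
  Option A: v=42, gcd(4,42)=2 -> changes
  Option B: v=19, gcd(4,19)=1 -> changes
  Option C: v=20, gcd(4,20)=4 -> preserves
  Option D: v=57, gcd(4,57)=1 -> changes
  Option E: v=18, gcd(4,18)=2 -> changes

Answer: C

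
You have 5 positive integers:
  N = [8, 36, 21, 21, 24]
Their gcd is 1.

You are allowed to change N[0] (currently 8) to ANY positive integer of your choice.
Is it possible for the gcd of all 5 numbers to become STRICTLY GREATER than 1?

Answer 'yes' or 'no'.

Current gcd = 1
gcd of all OTHER numbers (without N[0]=8): gcd([36, 21, 21, 24]) = 3
The new gcd after any change is gcd(3, new_value).
This can be at most 3.
Since 3 > old gcd 1, the gcd CAN increase (e.g., set N[0] = 3).

Answer: yes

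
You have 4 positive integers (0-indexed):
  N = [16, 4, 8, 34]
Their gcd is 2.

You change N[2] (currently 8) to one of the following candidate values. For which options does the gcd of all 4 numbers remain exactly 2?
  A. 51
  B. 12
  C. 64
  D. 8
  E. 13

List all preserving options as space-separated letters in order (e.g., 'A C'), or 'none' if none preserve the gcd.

Old gcd = 2; gcd of others (without N[2]) = 2
New gcd for candidate v: gcd(2, v). Preserves old gcd iff gcd(2, v) = 2.
  Option A: v=51, gcd(2,51)=1 -> changes
  Option B: v=12, gcd(2,12)=2 -> preserves
  Option C: v=64, gcd(2,64)=2 -> preserves
  Option D: v=8, gcd(2,8)=2 -> preserves
  Option E: v=13, gcd(2,13)=1 -> changes

Answer: B C D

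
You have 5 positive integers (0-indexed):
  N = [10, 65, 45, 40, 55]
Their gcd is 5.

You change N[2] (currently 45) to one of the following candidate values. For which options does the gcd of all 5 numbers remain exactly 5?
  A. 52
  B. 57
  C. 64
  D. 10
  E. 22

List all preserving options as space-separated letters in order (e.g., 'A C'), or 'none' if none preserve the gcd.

Old gcd = 5; gcd of others (without N[2]) = 5
New gcd for candidate v: gcd(5, v). Preserves old gcd iff gcd(5, v) = 5.
  Option A: v=52, gcd(5,52)=1 -> changes
  Option B: v=57, gcd(5,57)=1 -> changes
  Option C: v=64, gcd(5,64)=1 -> changes
  Option D: v=10, gcd(5,10)=5 -> preserves
  Option E: v=22, gcd(5,22)=1 -> changes

Answer: D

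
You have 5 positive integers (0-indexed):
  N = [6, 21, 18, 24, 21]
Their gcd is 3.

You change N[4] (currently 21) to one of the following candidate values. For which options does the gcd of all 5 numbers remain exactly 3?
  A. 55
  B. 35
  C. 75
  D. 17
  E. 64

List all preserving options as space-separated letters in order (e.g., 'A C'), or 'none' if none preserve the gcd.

Answer: C

Derivation:
Old gcd = 3; gcd of others (without N[4]) = 3
New gcd for candidate v: gcd(3, v). Preserves old gcd iff gcd(3, v) = 3.
  Option A: v=55, gcd(3,55)=1 -> changes
  Option B: v=35, gcd(3,35)=1 -> changes
  Option C: v=75, gcd(3,75)=3 -> preserves
  Option D: v=17, gcd(3,17)=1 -> changes
  Option E: v=64, gcd(3,64)=1 -> changes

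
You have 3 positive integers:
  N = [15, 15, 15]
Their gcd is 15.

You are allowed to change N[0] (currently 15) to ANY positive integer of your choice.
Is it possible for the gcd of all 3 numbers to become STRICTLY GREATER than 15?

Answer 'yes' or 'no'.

Answer: no

Derivation:
Current gcd = 15
gcd of all OTHER numbers (without N[0]=15): gcd([15, 15]) = 15
The new gcd after any change is gcd(15, new_value).
This can be at most 15.
Since 15 = old gcd 15, the gcd can only stay the same or decrease.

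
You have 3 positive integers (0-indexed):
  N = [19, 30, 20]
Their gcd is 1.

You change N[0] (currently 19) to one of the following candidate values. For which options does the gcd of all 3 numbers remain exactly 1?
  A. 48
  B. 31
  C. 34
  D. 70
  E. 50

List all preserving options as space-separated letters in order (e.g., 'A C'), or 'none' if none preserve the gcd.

Old gcd = 1; gcd of others (without N[0]) = 10
New gcd for candidate v: gcd(10, v). Preserves old gcd iff gcd(10, v) = 1.
  Option A: v=48, gcd(10,48)=2 -> changes
  Option B: v=31, gcd(10,31)=1 -> preserves
  Option C: v=34, gcd(10,34)=2 -> changes
  Option D: v=70, gcd(10,70)=10 -> changes
  Option E: v=50, gcd(10,50)=10 -> changes

Answer: B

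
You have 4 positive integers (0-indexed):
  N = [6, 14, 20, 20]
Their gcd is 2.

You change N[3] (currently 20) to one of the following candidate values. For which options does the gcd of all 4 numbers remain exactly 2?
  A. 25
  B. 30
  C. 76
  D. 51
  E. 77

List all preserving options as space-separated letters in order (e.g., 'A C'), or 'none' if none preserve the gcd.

Old gcd = 2; gcd of others (without N[3]) = 2
New gcd for candidate v: gcd(2, v). Preserves old gcd iff gcd(2, v) = 2.
  Option A: v=25, gcd(2,25)=1 -> changes
  Option B: v=30, gcd(2,30)=2 -> preserves
  Option C: v=76, gcd(2,76)=2 -> preserves
  Option D: v=51, gcd(2,51)=1 -> changes
  Option E: v=77, gcd(2,77)=1 -> changes

Answer: B C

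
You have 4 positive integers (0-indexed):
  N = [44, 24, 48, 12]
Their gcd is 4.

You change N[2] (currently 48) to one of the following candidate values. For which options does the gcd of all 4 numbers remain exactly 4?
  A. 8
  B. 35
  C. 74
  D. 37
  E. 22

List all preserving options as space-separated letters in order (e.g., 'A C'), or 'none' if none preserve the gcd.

Answer: A

Derivation:
Old gcd = 4; gcd of others (without N[2]) = 4
New gcd for candidate v: gcd(4, v). Preserves old gcd iff gcd(4, v) = 4.
  Option A: v=8, gcd(4,8)=4 -> preserves
  Option B: v=35, gcd(4,35)=1 -> changes
  Option C: v=74, gcd(4,74)=2 -> changes
  Option D: v=37, gcd(4,37)=1 -> changes
  Option E: v=22, gcd(4,22)=2 -> changes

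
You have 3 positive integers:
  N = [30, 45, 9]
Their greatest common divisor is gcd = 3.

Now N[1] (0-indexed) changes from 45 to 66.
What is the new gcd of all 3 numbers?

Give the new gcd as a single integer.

Numbers: [30, 45, 9], gcd = 3
Change: index 1, 45 -> 66
gcd of the OTHER numbers (without index 1): gcd([30, 9]) = 3
New gcd = gcd(g_others, new_val) = gcd(3, 66) = 3

Answer: 3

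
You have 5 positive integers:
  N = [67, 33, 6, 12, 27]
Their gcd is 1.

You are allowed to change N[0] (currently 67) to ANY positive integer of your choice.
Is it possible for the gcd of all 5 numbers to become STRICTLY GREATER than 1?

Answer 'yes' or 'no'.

Answer: yes

Derivation:
Current gcd = 1
gcd of all OTHER numbers (without N[0]=67): gcd([33, 6, 12, 27]) = 3
The new gcd after any change is gcd(3, new_value).
This can be at most 3.
Since 3 > old gcd 1, the gcd CAN increase (e.g., set N[0] = 3).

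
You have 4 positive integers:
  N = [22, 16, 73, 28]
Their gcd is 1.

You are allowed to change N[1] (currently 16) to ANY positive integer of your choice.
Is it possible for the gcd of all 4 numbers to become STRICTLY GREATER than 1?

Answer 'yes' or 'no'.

Current gcd = 1
gcd of all OTHER numbers (without N[1]=16): gcd([22, 73, 28]) = 1
The new gcd after any change is gcd(1, new_value).
This can be at most 1.
Since 1 = old gcd 1, the gcd can only stay the same or decrease.

Answer: no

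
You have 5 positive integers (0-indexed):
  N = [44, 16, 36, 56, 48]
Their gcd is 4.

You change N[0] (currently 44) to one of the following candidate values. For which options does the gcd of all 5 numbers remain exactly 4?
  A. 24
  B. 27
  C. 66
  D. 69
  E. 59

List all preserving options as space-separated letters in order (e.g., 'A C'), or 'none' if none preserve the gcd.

Answer: A

Derivation:
Old gcd = 4; gcd of others (without N[0]) = 4
New gcd for candidate v: gcd(4, v). Preserves old gcd iff gcd(4, v) = 4.
  Option A: v=24, gcd(4,24)=4 -> preserves
  Option B: v=27, gcd(4,27)=1 -> changes
  Option C: v=66, gcd(4,66)=2 -> changes
  Option D: v=69, gcd(4,69)=1 -> changes
  Option E: v=59, gcd(4,59)=1 -> changes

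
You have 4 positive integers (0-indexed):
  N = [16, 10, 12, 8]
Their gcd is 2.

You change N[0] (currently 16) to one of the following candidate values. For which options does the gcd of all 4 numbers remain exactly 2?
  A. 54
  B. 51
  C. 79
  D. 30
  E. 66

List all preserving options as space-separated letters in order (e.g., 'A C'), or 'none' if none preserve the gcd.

Answer: A D E

Derivation:
Old gcd = 2; gcd of others (without N[0]) = 2
New gcd for candidate v: gcd(2, v). Preserves old gcd iff gcd(2, v) = 2.
  Option A: v=54, gcd(2,54)=2 -> preserves
  Option B: v=51, gcd(2,51)=1 -> changes
  Option C: v=79, gcd(2,79)=1 -> changes
  Option D: v=30, gcd(2,30)=2 -> preserves
  Option E: v=66, gcd(2,66)=2 -> preserves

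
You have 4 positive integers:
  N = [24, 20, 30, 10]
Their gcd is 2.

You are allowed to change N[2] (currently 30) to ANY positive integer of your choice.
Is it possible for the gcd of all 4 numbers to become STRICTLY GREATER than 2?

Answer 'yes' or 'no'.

Current gcd = 2
gcd of all OTHER numbers (without N[2]=30): gcd([24, 20, 10]) = 2
The new gcd after any change is gcd(2, new_value).
This can be at most 2.
Since 2 = old gcd 2, the gcd can only stay the same or decrease.

Answer: no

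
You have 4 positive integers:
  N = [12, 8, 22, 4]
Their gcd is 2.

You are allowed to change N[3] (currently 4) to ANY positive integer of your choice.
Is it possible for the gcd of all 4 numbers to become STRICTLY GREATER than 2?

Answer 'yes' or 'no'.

Current gcd = 2
gcd of all OTHER numbers (without N[3]=4): gcd([12, 8, 22]) = 2
The new gcd after any change is gcd(2, new_value).
This can be at most 2.
Since 2 = old gcd 2, the gcd can only stay the same or decrease.

Answer: no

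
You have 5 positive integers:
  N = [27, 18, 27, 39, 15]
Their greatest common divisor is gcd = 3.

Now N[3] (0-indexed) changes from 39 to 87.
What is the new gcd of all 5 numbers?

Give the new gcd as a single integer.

Numbers: [27, 18, 27, 39, 15], gcd = 3
Change: index 3, 39 -> 87
gcd of the OTHER numbers (without index 3): gcd([27, 18, 27, 15]) = 3
New gcd = gcd(g_others, new_val) = gcd(3, 87) = 3

Answer: 3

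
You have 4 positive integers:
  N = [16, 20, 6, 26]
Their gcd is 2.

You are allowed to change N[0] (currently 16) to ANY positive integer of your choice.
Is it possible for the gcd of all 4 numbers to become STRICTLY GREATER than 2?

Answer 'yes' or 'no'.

Answer: no

Derivation:
Current gcd = 2
gcd of all OTHER numbers (without N[0]=16): gcd([20, 6, 26]) = 2
The new gcd after any change is gcd(2, new_value).
This can be at most 2.
Since 2 = old gcd 2, the gcd can only stay the same or decrease.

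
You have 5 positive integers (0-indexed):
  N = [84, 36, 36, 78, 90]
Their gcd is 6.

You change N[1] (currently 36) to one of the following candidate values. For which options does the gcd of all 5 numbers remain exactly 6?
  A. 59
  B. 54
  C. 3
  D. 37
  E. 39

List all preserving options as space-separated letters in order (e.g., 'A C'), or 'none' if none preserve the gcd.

Answer: B

Derivation:
Old gcd = 6; gcd of others (without N[1]) = 6
New gcd for candidate v: gcd(6, v). Preserves old gcd iff gcd(6, v) = 6.
  Option A: v=59, gcd(6,59)=1 -> changes
  Option B: v=54, gcd(6,54)=6 -> preserves
  Option C: v=3, gcd(6,3)=3 -> changes
  Option D: v=37, gcd(6,37)=1 -> changes
  Option E: v=39, gcd(6,39)=3 -> changes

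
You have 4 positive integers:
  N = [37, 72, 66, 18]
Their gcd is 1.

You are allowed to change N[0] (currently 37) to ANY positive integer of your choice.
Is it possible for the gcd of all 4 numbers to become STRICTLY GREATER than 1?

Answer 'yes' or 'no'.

Current gcd = 1
gcd of all OTHER numbers (without N[0]=37): gcd([72, 66, 18]) = 6
The new gcd after any change is gcd(6, new_value).
This can be at most 6.
Since 6 > old gcd 1, the gcd CAN increase (e.g., set N[0] = 6).

Answer: yes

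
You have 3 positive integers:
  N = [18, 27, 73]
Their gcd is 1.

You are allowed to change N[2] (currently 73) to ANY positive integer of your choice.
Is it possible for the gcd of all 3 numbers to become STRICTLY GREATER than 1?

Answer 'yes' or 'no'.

Answer: yes

Derivation:
Current gcd = 1
gcd of all OTHER numbers (without N[2]=73): gcd([18, 27]) = 9
The new gcd after any change is gcd(9, new_value).
This can be at most 9.
Since 9 > old gcd 1, the gcd CAN increase (e.g., set N[2] = 9).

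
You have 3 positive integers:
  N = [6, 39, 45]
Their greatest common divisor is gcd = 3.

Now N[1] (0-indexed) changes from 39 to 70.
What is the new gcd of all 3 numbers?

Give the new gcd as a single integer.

Numbers: [6, 39, 45], gcd = 3
Change: index 1, 39 -> 70
gcd of the OTHER numbers (without index 1): gcd([6, 45]) = 3
New gcd = gcd(g_others, new_val) = gcd(3, 70) = 1

Answer: 1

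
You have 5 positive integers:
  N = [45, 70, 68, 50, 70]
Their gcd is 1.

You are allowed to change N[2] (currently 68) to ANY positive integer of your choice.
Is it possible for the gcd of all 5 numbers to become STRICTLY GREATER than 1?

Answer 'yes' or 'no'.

Answer: yes

Derivation:
Current gcd = 1
gcd of all OTHER numbers (without N[2]=68): gcd([45, 70, 50, 70]) = 5
The new gcd after any change is gcd(5, new_value).
This can be at most 5.
Since 5 > old gcd 1, the gcd CAN increase (e.g., set N[2] = 5).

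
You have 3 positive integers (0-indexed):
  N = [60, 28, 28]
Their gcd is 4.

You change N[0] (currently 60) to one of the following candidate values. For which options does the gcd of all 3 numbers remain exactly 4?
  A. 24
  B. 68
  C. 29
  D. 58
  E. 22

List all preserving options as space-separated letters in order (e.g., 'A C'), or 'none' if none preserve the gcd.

Answer: A B

Derivation:
Old gcd = 4; gcd of others (without N[0]) = 28
New gcd for candidate v: gcd(28, v). Preserves old gcd iff gcd(28, v) = 4.
  Option A: v=24, gcd(28,24)=4 -> preserves
  Option B: v=68, gcd(28,68)=4 -> preserves
  Option C: v=29, gcd(28,29)=1 -> changes
  Option D: v=58, gcd(28,58)=2 -> changes
  Option E: v=22, gcd(28,22)=2 -> changes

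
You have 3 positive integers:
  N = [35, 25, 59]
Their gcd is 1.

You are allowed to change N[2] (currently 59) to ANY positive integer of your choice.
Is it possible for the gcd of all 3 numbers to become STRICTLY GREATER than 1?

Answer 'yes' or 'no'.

Answer: yes

Derivation:
Current gcd = 1
gcd of all OTHER numbers (without N[2]=59): gcd([35, 25]) = 5
The new gcd after any change is gcd(5, new_value).
This can be at most 5.
Since 5 > old gcd 1, the gcd CAN increase (e.g., set N[2] = 5).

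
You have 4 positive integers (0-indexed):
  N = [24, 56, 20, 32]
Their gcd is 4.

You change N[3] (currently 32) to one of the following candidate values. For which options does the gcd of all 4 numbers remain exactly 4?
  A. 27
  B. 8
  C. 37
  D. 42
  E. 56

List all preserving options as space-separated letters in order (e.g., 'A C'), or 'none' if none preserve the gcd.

Answer: B E

Derivation:
Old gcd = 4; gcd of others (without N[3]) = 4
New gcd for candidate v: gcd(4, v). Preserves old gcd iff gcd(4, v) = 4.
  Option A: v=27, gcd(4,27)=1 -> changes
  Option B: v=8, gcd(4,8)=4 -> preserves
  Option C: v=37, gcd(4,37)=1 -> changes
  Option D: v=42, gcd(4,42)=2 -> changes
  Option E: v=56, gcd(4,56)=4 -> preserves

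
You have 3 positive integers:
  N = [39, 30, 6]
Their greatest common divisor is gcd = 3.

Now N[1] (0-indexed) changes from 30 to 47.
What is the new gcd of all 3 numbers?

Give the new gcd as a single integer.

Answer: 1

Derivation:
Numbers: [39, 30, 6], gcd = 3
Change: index 1, 30 -> 47
gcd of the OTHER numbers (without index 1): gcd([39, 6]) = 3
New gcd = gcd(g_others, new_val) = gcd(3, 47) = 1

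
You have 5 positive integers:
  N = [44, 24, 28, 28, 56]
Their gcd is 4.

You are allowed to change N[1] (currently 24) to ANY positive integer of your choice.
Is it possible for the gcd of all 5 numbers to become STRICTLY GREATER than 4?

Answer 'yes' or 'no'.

Answer: no

Derivation:
Current gcd = 4
gcd of all OTHER numbers (without N[1]=24): gcd([44, 28, 28, 56]) = 4
The new gcd after any change is gcd(4, new_value).
This can be at most 4.
Since 4 = old gcd 4, the gcd can only stay the same or decrease.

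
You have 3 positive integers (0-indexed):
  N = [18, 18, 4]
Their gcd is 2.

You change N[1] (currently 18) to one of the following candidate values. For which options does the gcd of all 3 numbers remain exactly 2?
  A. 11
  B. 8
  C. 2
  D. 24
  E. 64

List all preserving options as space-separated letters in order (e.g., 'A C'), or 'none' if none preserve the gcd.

Old gcd = 2; gcd of others (without N[1]) = 2
New gcd for candidate v: gcd(2, v). Preserves old gcd iff gcd(2, v) = 2.
  Option A: v=11, gcd(2,11)=1 -> changes
  Option B: v=8, gcd(2,8)=2 -> preserves
  Option C: v=2, gcd(2,2)=2 -> preserves
  Option D: v=24, gcd(2,24)=2 -> preserves
  Option E: v=64, gcd(2,64)=2 -> preserves

Answer: B C D E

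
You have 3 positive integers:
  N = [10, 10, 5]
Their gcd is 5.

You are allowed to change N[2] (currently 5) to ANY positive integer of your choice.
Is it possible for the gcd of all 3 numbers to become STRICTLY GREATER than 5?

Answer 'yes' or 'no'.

Current gcd = 5
gcd of all OTHER numbers (without N[2]=5): gcd([10, 10]) = 10
The new gcd after any change is gcd(10, new_value).
This can be at most 10.
Since 10 > old gcd 5, the gcd CAN increase (e.g., set N[2] = 10).

Answer: yes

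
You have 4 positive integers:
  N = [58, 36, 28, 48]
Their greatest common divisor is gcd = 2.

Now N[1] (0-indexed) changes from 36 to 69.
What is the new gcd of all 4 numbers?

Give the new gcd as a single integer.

Answer: 1

Derivation:
Numbers: [58, 36, 28, 48], gcd = 2
Change: index 1, 36 -> 69
gcd of the OTHER numbers (without index 1): gcd([58, 28, 48]) = 2
New gcd = gcd(g_others, new_val) = gcd(2, 69) = 1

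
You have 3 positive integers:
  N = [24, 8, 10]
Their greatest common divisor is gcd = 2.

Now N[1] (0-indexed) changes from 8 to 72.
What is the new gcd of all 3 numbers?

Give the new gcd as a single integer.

Numbers: [24, 8, 10], gcd = 2
Change: index 1, 8 -> 72
gcd of the OTHER numbers (without index 1): gcd([24, 10]) = 2
New gcd = gcd(g_others, new_val) = gcd(2, 72) = 2

Answer: 2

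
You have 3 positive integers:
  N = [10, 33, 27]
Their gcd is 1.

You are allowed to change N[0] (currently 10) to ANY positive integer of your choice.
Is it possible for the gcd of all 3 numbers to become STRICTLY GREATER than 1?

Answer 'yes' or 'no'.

Current gcd = 1
gcd of all OTHER numbers (without N[0]=10): gcd([33, 27]) = 3
The new gcd after any change is gcd(3, new_value).
This can be at most 3.
Since 3 > old gcd 1, the gcd CAN increase (e.g., set N[0] = 3).

Answer: yes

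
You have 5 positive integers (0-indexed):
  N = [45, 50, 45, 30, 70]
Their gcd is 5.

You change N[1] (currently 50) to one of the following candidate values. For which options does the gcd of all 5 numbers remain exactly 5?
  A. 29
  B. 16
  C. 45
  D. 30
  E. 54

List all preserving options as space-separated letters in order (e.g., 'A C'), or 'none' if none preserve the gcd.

Old gcd = 5; gcd of others (without N[1]) = 5
New gcd for candidate v: gcd(5, v). Preserves old gcd iff gcd(5, v) = 5.
  Option A: v=29, gcd(5,29)=1 -> changes
  Option B: v=16, gcd(5,16)=1 -> changes
  Option C: v=45, gcd(5,45)=5 -> preserves
  Option D: v=30, gcd(5,30)=5 -> preserves
  Option E: v=54, gcd(5,54)=1 -> changes

Answer: C D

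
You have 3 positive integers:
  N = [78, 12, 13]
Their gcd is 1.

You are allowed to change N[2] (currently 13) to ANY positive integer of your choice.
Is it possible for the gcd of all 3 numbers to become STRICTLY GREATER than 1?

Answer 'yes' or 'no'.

Answer: yes

Derivation:
Current gcd = 1
gcd of all OTHER numbers (without N[2]=13): gcd([78, 12]) = 6
The new gcd after any change is gcd(6, new_value).
This can be at most 6.
Since 6 > old gcd 1, the gcd CAN increase (e.g., set N[2] = 6).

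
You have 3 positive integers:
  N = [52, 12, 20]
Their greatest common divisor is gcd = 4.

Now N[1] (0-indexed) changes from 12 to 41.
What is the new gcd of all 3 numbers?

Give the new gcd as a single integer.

Numbers: [52, 12, 20], gcd = 4
Change: index 1, 12 -> 41
gcd of the OTHER numbers (without index 1): gcd([52, 20]) = 4
New gcd = gcd(g_others, new_val) = gcd(4, 41) = 1

Answer: 1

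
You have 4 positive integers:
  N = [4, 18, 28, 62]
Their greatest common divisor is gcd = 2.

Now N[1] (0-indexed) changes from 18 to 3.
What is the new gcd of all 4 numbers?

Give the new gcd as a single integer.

Answer: 1

Derivation:
Numbers: [4, 18, 28, 62], gcd = 2
Change: index 1, 18 -> 3
gcd of the OTHER numbers (without index 1): gcd([4, 28, 62]) = 2
New gcd = gcd(g_others, new_val) = gcd(2, 3) = 1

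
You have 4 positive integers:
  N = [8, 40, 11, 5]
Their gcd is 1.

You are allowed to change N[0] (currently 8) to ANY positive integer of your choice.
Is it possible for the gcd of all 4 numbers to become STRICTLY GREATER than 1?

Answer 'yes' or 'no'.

Answer: no

Derivation:
Current gcd = 1
gcd of all OTHER numbers (without N[0]=8): gcd([40, 11, 5]) = 1
The new gcd after any change is gcd(1, new_value).
This can be at most 1.
Since 1 = old gcd 1, the gcd can only stay the same or decrease.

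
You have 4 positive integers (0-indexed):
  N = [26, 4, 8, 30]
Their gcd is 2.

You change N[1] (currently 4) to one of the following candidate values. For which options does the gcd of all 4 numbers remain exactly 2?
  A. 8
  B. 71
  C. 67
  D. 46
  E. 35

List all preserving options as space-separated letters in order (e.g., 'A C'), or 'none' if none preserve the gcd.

Answer: A D

Derivation:
Old gcd = 2; gcd of others (without N[1]) = 2
New gcd for candidate v: gcd(2, v). Preserves old gcd iff gcd(2, v) = 2.
  Option A: v=8, gcd(2,8)=2 -> preserves
  Option B: v=71, gcd(2,71)=1 -> changes
  Option C: v=67, gcd(2,67)=1 -> changes
  Option D: v=46, gcd(2,46)=2 -> preserves
  Option E: v=35, gcd(2,35)=1 -> changes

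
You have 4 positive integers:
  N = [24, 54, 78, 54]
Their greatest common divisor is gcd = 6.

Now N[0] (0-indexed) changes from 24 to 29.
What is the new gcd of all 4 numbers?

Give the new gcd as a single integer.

Numbers: [24, 54, 78, 54], gcd = 6
Change: index 0, 24 -> 29
gcd of the OTHER numbers (without index 0): gcd([54, 78, 54]) = 6
New gcd = gcd(g_others, new_val) = gcd(6, 29) = 1

Answer: 1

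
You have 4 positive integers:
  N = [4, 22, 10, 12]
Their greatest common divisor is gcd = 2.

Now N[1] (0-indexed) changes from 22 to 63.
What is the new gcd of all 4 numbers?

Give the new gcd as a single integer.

Numbers: [4, 22, 10, 12], gcd = 2
Change: index 1, 22 -> 63
gcd of the OTHER numbers (without index 1): gcd([4, 10, 12]) = 2
New gcd = gcd(g_others, new_val) = gcd(2, 63) = 1

Answer: 1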